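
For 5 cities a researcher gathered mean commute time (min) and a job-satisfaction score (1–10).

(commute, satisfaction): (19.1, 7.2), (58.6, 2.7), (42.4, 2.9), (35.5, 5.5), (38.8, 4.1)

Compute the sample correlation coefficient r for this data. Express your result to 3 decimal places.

-0.915

n = 5, Σx = 194.4, Σy = 22.4, Σx² = 8362.22, Σy² = 114.6, Σxy = 773.03
nΣxy − ΣxΣy = 3865.15 − 4354.56 = -489.41
nΣx² − (Σx)² = 41811.1 − 37791.36 = 4019.74; nΣy² − (Σy)² = 573 − 501.76 = 71.24
r = -489.41 / √(4019.74 × 71.24) = -489.41 / 535.1320 ≈ -0.915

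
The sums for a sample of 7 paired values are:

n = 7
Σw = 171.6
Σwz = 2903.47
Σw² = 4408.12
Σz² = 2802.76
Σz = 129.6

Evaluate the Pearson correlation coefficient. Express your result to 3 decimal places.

r = (nΣwz − ΣwΣz) / √[(nΣw² − (Σw)²)(nΣz² − (Σz)²)]
Numerator: 7×2903.47 − 171.6×129.6 = -1915.07
Denominator: √[(30856.84 − 29446.56)(19619.32 − 16796.16)] = √[1410.28 × 2823.16] = 1995.3561
r = -1915.07 / 1995.3561 ≈ -0.960

-0.960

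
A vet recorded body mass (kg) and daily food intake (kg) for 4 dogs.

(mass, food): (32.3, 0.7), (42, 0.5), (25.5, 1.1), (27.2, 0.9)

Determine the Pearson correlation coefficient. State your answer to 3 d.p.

n = 4, Σx = 127, Σy = 3.2, Σx² = 4197.38, Σy² = 2.76, Σxy = 96.14
nΣxy − ΣxΣy = 384.56 − 406.4 = -21.84
nΣx² − (Σx)² = 16789.52 − 16129 = 660.52; nΣy² − (Σy)² = 11.04 − 10.24 = 0.8
r = -21.84 / √(660.52 × 0.8) = -21.84 / 22.9873 ≈ -0.950

-0.950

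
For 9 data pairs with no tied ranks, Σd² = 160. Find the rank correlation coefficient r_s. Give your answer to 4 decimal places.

ρ = 1 − 6Σd² / [n(n²−1)] = 1 − 6×160 / (9×80)
  = 1 − 960/720 = 1 − 1.33333 ≈ -0.3333

-0.3333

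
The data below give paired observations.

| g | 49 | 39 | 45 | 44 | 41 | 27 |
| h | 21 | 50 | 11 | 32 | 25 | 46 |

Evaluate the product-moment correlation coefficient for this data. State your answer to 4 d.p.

-0.7115

n = 6, Σg = 245, Σh = 185, Σg² = 10293, Σh² = 6827, Σgh = 7149
nΣgh − ΣgΣh = 42894 − 45325 = -2431
nΣg² − (Σg)² = 61758 − 60025 = 1733; nΣh² − (Σh)² = 40962 − 34225 = 6737
r = -2431 / √(1733 × 6737) = -2431 / 3416.9023 ≈ -0.7115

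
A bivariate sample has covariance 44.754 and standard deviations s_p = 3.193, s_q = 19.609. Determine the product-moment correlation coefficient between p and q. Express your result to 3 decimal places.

0.715

r = Cov(p,q) / (s_p · s_q) = 44.754 / (3.193 × 19.609)
  = 44.754 / 62.6115 ≈ 0.715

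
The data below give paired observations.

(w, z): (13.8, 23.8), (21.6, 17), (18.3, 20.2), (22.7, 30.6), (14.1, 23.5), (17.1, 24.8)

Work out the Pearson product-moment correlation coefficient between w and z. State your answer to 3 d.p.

0.076

n = 6, Σw = 107.6, Σz = 139.9, Σw² = 1998.4, Σz² = 3367.13, Σwz = 2515.35
nΣwz − ΣwΣz = 15092.1 − 15053.24 = 38.86
nΣw² − (Σw)² = 11990.4 − 11577.76 = 412.64; nΣz² − (Σz)² = 20202.78 − 19572.01 = 630.77
r = 38.86 / √(412.64 × 630.77) = 38.86 / 510.1774 ≈ 0.076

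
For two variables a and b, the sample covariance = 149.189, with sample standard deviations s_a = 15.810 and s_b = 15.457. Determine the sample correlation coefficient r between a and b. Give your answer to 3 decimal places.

r = Cov(a,b) / (s_a · s_b) = 149.189 / (15.810 × 15.457)
  = 149.189 / 244.3752 ≈ 0.610

0.610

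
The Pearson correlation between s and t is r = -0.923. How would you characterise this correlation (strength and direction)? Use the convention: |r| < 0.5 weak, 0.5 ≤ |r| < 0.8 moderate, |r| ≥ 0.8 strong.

strong negative

r = -0.923 < 0 so the relationship is negative.
|r| = 0.923, which falls in the strong range.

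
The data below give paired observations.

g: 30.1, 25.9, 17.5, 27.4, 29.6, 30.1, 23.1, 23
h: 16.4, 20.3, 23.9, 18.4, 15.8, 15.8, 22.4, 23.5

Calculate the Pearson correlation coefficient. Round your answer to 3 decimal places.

-0.942

n = 8, Σg = 206.7, Σh = 156.5, Σg² = 5478.61, Σh² = 3144.11, Σgh = 3943.02
nΣgh − ΣgΣh = 31544.16 − 32348.55 = -804.39
nΣg² − (Σg)² = 43828.88 − 42724.89 = 1103.99; nΣh² − (Σh)² = 25152.88 − 24492.25 = 660.63
r = -804.39 / √(1103.99 × 660.63) = -804.39 / 854.0076 ≈ -0.942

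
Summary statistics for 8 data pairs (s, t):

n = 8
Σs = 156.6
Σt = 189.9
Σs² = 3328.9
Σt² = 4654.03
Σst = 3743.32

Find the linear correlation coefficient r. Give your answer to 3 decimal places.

r = (nΣst − ΣsΣt) / √[(nΣs² − (Σs)²)(nΣt² − (Σt)²)]
Numerator: 8×3743.32 − 156.6×189.9 = 208.22
Denominator: √[(26631.2 − 24523.56)(37232.24 − 36062.01)] = √[2107.64 × 1170.23] = 1570.4851
r = 208.22 / 1570.4851 ≈ 0.133

0.133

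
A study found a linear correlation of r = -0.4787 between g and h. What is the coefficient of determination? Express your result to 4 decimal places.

0.2292

r² = (-0.4787)² = 0.2292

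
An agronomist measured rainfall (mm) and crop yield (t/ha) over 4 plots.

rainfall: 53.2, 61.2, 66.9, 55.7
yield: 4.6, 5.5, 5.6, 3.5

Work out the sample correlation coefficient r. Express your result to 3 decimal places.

0.745

n = 4, Σx = 237, Σy = 19.2, Σx² = 14153.78, Σy² = 95.02, Σxy = 1150.91
nΣxy − ΣxΣy = 4603.64 − 4550.4 = 53.24
nΣx² − (Σx)² = 56615.12 − 56169 = 446.12; nΣy² − (Σy)² = 380.08 − 368.64 = 11.44
r = 53.24 / √(446.12 × 11.44) = 53.24 / 71.4396 ≈ 0.745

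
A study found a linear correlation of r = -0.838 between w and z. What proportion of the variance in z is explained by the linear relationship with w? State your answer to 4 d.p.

r² = (-0.838)² = 0.7022

0.7022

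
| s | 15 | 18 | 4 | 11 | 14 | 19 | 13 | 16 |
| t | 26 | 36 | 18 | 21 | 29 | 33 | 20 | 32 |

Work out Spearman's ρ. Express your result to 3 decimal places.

Rank s: 5, 7, 1, 2, 4, 8, 3, 6
Rank t: 4, 8, 1, 3, 5, 7, 2, 6
d = rank(s) − rank(t): 1, -1, 0, -1, -1, 1, 1, 0; Σd² = 6
ρ = 1 − 6Σd² / [n(n²−1)] = 1 − 6×6 / (8×63) = 1 − 36/504 ≈ 0.929

0.929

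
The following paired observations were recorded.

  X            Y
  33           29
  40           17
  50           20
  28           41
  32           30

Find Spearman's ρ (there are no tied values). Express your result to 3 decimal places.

-0.900

Rank X: 3, 4, 5, 1, 2
Rank Y: 3, 1, 2, 5, 4
d = rank(X) − rank(Y): 0, 3, 3, -4, -2; Σd² = 38
ρ = 1 − 6Σd² / [n(n²−1)] = 1 − 6×38 / (5×24) = 1 − 228/120 ≈ -0.900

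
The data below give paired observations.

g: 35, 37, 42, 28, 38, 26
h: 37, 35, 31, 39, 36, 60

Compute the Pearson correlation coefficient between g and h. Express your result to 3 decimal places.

-0.818

n = 6, Σg = 206, Σh = 238, Σg² = 7262, Σh² = 9972, Σgh = 7912
nΣgh − ΣgΣh = 47472 − 49028 = -1556
nΣg² − (Σg)² = 43572 − 42436 = 1136; nΣh² − (Σh)² = 59832 − 56644 = 3188
r = -1556 / √(1136 × 3188) = -1556 / 1903.0418 ≈ -0.818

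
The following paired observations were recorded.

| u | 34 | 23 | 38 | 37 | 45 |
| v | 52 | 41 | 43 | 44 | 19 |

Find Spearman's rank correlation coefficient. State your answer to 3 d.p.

-0.400

Rank u: 2, 1, 4, 3, 5
Rank v: 5, 2, 3, 4, 1
d = rank(u) − rank(v): -3, -1, 1, -1, 4; Σd² = 28
ρ = 1 − 6Σd² / [n(n²−1)] = 1 − 6×28 / (5×24) = 1 − 168/120 ≈ -0.400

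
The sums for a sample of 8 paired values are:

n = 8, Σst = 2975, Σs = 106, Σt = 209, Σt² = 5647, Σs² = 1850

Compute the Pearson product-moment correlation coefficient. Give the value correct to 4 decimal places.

0.7131

r = (nΣst − ΣsΣt) / √[(nΣs² − (Σs)²)(nΣt² − (Σt)²)]
Numerator: 8×2975 − 106×209 = 1646
Denominator: √[(14800 − 11236)(45176 − 43681)] = √[3564 × 1495] = 2308.2851
r = 1646 / 2308.2851 ≈ 0.7131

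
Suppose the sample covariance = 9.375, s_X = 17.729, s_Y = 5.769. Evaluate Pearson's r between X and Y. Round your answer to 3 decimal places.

0.092

r = Cov(X,Y) / (s_X · s_Y) = 9.375 / (17.729 × 5.769)
  = 9.375 / 102.2786 ≈ 0.092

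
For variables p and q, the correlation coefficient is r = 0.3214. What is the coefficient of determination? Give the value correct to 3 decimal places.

0.103

r² = (0.3214)² = 0.103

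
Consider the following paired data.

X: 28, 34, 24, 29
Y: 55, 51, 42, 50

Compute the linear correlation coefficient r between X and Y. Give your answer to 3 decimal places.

n = 4, ΣX = 115, ΣY = 198, ΣX² = 3357, ΣY² = 9890, ΣXY = 5732
nΣXY − ΣXΣY = 22928 − 22770 = 158
nΣX² − (ΣX)² = 13428 − 13225 = 203; nΣY² − (ΣY)² = 39560 − 39204 = 356
r = 158 / √(203 × 356) = 158 / 268.8271 ≈ 0.588

0.588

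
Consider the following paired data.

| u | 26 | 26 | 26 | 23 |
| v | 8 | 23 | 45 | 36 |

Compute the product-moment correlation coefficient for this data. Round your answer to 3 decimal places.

n = 4, Σu = 101, Σv = 112, Σu² = 2557, Σv² = 3914, Σuv = 2804
nΣuv − ΣuΣv = 11216 − 11312 = -96
nΣu² − (Σu)² = 10228 − 10201 = 27; nΣv² − (Σv)² = 15656 − 12544 = 3112
r = -96 / √(27 × 3112) = -96 / 289.8689 ≈ -0.331

-0.331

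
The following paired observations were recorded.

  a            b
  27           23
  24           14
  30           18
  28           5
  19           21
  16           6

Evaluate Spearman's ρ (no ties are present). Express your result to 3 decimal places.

Rank a: 4, 3, 6, 5, 2, 1
Rank b: 6, 3, 4, 1, 5, 2
d = rank(a) − rank(b): -2, 0, 2, 4, -3, -1; Σd² = 34
ρ = 1 − 6Σd² / [n(n²−1)] = 1 − 6×34 / (6×35) = 1 − 204/210 ≈ 0.029

0.029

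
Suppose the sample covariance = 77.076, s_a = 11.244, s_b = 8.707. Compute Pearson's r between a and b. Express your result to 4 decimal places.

0.7873

r = Cov(a,b) / (s_a · s_b) = 77.076 / (11.244 × 8.707)
  = 77.076 / 97.9015 ≈ 0.7873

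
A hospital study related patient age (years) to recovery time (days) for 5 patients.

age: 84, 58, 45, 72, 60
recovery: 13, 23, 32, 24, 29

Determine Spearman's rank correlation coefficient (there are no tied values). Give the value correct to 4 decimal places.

-0.7000

Rank age: 5, 2, 1, 4, 3
Rank recovery: 1, 2, 5, 3, 4
d = rank(age) − rank(recovery): 4, 0, -4, 1, -1; Σd² = 34
ρ = 1 − 6Σd² / [n(n²−1)] = 1 − 6×34 / (5×24) = 1 − 204/120 ≈ -0.7000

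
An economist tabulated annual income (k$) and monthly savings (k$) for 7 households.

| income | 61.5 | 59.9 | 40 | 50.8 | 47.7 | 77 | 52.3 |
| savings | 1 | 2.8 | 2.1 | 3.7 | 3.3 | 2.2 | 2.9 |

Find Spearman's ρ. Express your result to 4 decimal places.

-0.3571

Rank income: 6, 5, 1, 3, 2, 7, 4
Rank savings: 1, 4, 2, 7, 6, 3, 5
d = rank(income) − rank(savings): 5, 1, -1, -4, -4, 4, -1; Σd² = 76
ρ = 1 − 6Σd² / [n(n²−1)] = 1 − 6×76 / (7×48) = 1 − 456/336 ≈ -0.3571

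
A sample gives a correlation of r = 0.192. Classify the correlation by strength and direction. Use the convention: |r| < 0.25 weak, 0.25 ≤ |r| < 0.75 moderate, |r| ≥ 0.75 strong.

weak positive

r = 0.192 > 0 so the relationship is positive.
|r| = 0.192, which falls in the weak range.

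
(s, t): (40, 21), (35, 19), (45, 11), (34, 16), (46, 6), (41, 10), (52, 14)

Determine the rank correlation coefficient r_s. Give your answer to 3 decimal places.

-0.607

Rank s: 3, 2, 5, 1, 6, 4, 7
Rank t: 7, 6, 3, 5, 1, 2, 4
d = rank(s) − rank(t): -4, -4, 2, -4, 5, 2, 3; Σd² = 90
ρ = 1 − 6Σd² / [n(n²−1)] = 1 − 6×90 / (7×48) = 1 − 540/336 ≈ -0.607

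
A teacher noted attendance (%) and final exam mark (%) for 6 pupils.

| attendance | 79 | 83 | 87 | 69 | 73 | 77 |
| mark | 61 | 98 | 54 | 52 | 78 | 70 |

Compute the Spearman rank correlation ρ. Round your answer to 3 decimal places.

Rank attendance: 4, 5, 6, 1, 2, 3
Rank mark: 3, 6, 2, 1, 5, 4
d = rank(attendance) − rank(mark): 1, -1, 4, 0, -3, -1; Σd² = 28
ρ = 1 − 6Σd² / [n(n²−1)] = 1 − 6×28 / (6×35) = 1 − 168/210 ≈ 0.200

0.200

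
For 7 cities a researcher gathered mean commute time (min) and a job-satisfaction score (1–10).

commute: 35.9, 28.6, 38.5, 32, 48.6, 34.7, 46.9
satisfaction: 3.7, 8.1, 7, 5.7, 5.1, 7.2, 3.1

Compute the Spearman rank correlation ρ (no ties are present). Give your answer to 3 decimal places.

-0.679

Rank commute: 4, 1, 5, 2, 7, 3, 6
Rank satisfaction: 2, 7, 5, 4, 3, 6, 1
d = rank(commute) − rank(satisfaction): 2, -6, 0, -2, 4, -3, 5; Σd² = 94
ρ = 1 − 6Σd² / [n(n²−1)] = 1 − 6×94 / (7×48) = 1 − 564/336 ≈ -0.679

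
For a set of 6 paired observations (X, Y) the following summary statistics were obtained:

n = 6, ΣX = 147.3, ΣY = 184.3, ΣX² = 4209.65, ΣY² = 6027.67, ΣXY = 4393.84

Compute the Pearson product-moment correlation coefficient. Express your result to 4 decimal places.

-0.2803

r = (nΣXY − ΣXΣY) / √[(nΣX² − (ΣX)²)(nΣY² − (ΣY)²)]
Numerator: 6×4393.84 − 147.3×184.3 = -784.35
Denominator: √[(25257.9 − 21697.29)(36166.02 − 33966.49)] = √[3560.61 × 2199.53] = 2798.5118
r = -784.35 / 2798.5118 ≈ -0.2803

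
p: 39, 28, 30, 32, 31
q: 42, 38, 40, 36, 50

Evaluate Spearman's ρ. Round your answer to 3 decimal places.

0.200

Rank p: 5, 1, 2, 4, 3
Rank q: 4, 2, 3, 1, 5
d = rank(p) − rank(q): 1, -1, -1, 3, -2; Σd² = 16
ρ = 1 − 6Σd² / [n(n²−1)] = 1 − 6×16 / (5×24) = 1 − 96/120 ≈ 0.200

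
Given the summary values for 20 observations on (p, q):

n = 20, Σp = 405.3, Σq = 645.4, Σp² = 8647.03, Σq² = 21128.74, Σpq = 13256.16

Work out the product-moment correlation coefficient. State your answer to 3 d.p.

0.490

r = (nΣpq − ΣpΣq) / √[(nΣp² − (Σp)²)(nΣq² − (Σq)²)]
Numerator: 20×13256.16 − 405.3×645.4 = 3542.58
Denominator: √[(172940.6 − 164268.09)(422574.8 − 416541.16)] = √[8672.51 × 6033.64] = 7233.7268
r = 3542.58 / 7233.7268 ≈ 0.490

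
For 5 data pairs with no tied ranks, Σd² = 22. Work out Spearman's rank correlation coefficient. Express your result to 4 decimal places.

ρ = 1 − 6Σd² / [n(n²−1)] = 1 − 6×22 / (5×24)
  = 1 − 132/120 = 1 − 1.10000 ≈ -0.1000

-0.1000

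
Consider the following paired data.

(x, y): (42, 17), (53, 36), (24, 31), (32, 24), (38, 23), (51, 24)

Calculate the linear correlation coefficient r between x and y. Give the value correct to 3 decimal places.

0.086

n = 6, Σx = 240, Σy = 155, Σx² = 10218, Σy² = 4227, Σxy = 6232
nΣxy − ΣxΣy = 37392 − 37200 = 192
nΣx² − (Σx)² = 61308 − 57600 = 3708; nΣy² − (Σy)² = 25362 − 24025 = 1337
r = 192 / √(3708 × 1337) = 192 / 2226.5660 ≈ 0.086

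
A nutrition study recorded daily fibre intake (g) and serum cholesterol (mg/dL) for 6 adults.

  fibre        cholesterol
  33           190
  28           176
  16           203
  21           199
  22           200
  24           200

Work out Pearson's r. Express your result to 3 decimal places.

-0.691

n = 6, Σx = 144, Σy = 1168, Σx² = 3630, Σy² = 227886, Σxy = 27825
nΣxy − ΣxΣy = 166950 − 168192 = -1242
nΣx² − (Σx)² = 21780 − 20736 = 1044; nΣy² − (Σy)² = 1367316 − 1364224 = 3092
r = -1242 / √(1044 × 3092) = -1242 / 1796.6769 ≈ -0.691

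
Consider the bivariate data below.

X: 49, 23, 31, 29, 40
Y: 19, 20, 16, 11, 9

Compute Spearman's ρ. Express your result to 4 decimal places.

-0.3000

Rank X: 5, 1, 3, 2, 4
Rank Y: 4, 5, 3, 2, 1
d = rank(X) − rank(Y): 1, -4, 0, 0, 3; Σd² = 26
ρ = 1 − 6Σd² / [n(n²−1)] = 1 − 6×26 / (5×24) = 1 − 156/120 ≈ -0.3000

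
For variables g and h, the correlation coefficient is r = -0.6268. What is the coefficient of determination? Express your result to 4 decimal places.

0.3929

r² = (-0.6268)² = 0.3929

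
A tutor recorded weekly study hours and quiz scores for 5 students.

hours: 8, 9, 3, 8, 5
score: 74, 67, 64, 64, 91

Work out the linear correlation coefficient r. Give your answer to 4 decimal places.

-0.1926

n = 5, Σx = 33, Σy = 360, Σx² = 243, Σy² = 26438, Σxy = 2354
nΣxy − ΣxΣy = 11770 − 11880 = -110
nΣx² − (Σx)² = 1215 − 1089 = 126; nΣy² − (Σy)² = 132190 − 129600 = 2590
r = -110 / √(126 × 2590) = -110 / 571.2618 ≈ -0.1926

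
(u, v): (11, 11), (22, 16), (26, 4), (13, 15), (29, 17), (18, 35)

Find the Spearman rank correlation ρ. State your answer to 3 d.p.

Rank u: 1, 4, 5, 2, 6, 3
Rank v: 2, 4, 1, 3, 5, 6
d = rank(u) − rank(v): -1, 0, 4, -1, 1, -3; Σd² = 28
ρ = 1 − 6Σd² / [n(n²−1)] = 1 − 6×28 / (6×35) = 1 − 168/210 ≈ 0.200

0.200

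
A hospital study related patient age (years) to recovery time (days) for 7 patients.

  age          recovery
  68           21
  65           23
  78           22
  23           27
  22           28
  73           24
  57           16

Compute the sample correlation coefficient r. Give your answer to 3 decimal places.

-0.606

n = 7, Σx = 386, Σy = 161, Σx² = 24524, Σy² = 3799, Σxy = 8540
nΣxy − ΣxΣy = 59780 − 62146 = -2366
nΣx² − (Σx)² = 171668 − 148996 = 22672; nΣy² − (Σy)² = 26593 − 25921 = 672
r = -2366 / √(22672 × 672) = -2366 / 3903.2786 ≈ -0.606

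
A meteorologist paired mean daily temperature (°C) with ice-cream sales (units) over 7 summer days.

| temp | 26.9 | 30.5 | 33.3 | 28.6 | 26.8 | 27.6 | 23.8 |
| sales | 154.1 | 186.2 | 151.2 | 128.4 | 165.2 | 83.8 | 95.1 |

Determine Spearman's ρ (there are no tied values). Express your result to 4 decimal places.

Rank temp: 3, 6, 7, 5, 2, 4, 1
Rank sales: 5, 7, 4, 3, 6, 1, 2
d = rank(temp) − rank(sales): -2, -1, 3, 2, -4, 3, -1; Σd² = 44
ρ = 1 − 6Σd² / [n(n²−1)] = 1 − 6×44 / (7×48) = 1 − 264/336 ≈ 0.2143

0.2143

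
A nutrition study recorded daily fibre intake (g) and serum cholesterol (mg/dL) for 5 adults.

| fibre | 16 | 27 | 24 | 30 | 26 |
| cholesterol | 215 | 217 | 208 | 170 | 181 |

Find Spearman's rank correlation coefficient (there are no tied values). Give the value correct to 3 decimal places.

-0.400

Rank fibre: 1, 4, 2, 5, 3
Rank cholesterol: 4, 5, 3, 1, 2
d = rank(fibre) − rank(cholesterol): -3, -1, -1, 4, 1; Σd² = 28
ρ = 1 − 6Σd² / [n(n²−1)] = 1 − 6×28 / (5×24) = 1 − 168/120 ≈ -0.400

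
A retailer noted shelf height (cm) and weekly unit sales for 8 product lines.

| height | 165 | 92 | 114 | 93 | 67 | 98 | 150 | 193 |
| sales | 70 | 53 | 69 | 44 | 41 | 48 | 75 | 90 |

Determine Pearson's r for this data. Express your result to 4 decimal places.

n = 8, Σx = 972, Σy = 490, Σx² = 131176, Σy² = 32116, Σxy = 64455
nΣxy − ΣxΣy = 515640 − 476280 = 39360
nΣx² − (Σx)² = 1049408 − 944784 = 104624; nΣy² − (Σy)² = 256928 − 240100 = 16828
r = 39360 / √(104624 × 16828) = 39360 / 41959.6553 ≈ 0.9380

0.9380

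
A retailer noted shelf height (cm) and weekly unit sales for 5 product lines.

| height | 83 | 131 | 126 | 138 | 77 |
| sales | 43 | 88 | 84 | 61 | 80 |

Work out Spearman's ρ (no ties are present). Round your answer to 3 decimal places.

0.200

Rank height: 2, 4, 3, 5, 1
Rank sales: 1, 5, 4, 2, 3
d = rank(height) − rank(sales): 1, -1, -1, 3, -2; Σd² = 16
ρ = 1 − 6Σd² / [n(n²−1)] = 1 − 6×16 / (5×24) = 1 − 96/120 ≈ 0.200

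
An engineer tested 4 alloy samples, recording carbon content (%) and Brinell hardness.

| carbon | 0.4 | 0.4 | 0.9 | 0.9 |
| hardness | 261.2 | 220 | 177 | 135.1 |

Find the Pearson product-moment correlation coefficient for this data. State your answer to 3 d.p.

n = 4, Σx = 2.6, Σy = 793.3, Σx² = 1.94, Σy² = 166206.45, Σxy = 473.37
nΣxy − ΣxΣy = 1893.48 − 2062.58 = -169.1
nΣx² − (Σx)² = 7.76 − 6.76 = 1; nΣy² − (Σy)² = 664825.8 − 629324.89 = 35500.91
r = -169.1 / √(1 × 35500.91) = -169.1 / 188.4169 ≈ -0.897

-0.897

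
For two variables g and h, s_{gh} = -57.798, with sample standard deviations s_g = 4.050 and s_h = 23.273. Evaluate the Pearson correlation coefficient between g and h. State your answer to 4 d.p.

-0.6132

r = Cov(g,h) / (s_g · s_h) = -57.798 / (4.050 × 23.273)
  = -57.798 / 94.2556 ≈ -0.6132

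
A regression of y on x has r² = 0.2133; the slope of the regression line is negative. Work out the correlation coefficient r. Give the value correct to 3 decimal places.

|r| = √0.2133 = 0.462
The association is negative, so r = −0.462.

-0.462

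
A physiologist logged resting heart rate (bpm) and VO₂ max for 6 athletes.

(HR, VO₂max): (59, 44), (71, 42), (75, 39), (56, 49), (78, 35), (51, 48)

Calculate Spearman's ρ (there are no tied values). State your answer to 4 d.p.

Rank HR: 3, 4, 5, 2, 6, 1
Rank VO₂max: 4, 3, 2, 6, 1, 5
d = rank(HR) − rank(VO₂max): -1, 1, 3, -4, 5, -4; Σd² = 68
ρ = 1 − 6Σd² / [n(n²−1)] = 1 − 6×68 / (6×35) = 1 − 408/210 ≈ -0.9429

-0.9429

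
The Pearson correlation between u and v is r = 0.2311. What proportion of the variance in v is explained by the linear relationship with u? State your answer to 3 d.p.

0.053

r² = (0.2311)² = 0.053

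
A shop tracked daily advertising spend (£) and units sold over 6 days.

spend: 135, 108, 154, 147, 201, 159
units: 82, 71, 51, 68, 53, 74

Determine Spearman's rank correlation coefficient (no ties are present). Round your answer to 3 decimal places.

-0.429

Rank spend: 2, 1, 4, 3, 6, 5
Rank units: 6, 4, 1, 3, 2, 5
d = rank(spend) − rank(units): -4, -3, 3, 0, 4, 0; Σd² = 50
ρ = 1 − 6Σd² / [n(n²−1)] = 1 − 6×50 / (6×35) = 1 − 300/210 ≈ -0.429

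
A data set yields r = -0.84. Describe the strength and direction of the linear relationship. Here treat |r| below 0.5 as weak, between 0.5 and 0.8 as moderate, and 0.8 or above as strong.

strong negative

r = -0.84 < 0 so the relationship is negative.
|r| = 0.84, which falls in the strong range.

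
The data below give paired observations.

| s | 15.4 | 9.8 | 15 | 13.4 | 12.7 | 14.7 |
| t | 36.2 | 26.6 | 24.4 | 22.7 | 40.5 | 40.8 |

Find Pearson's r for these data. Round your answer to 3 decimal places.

0.248

n = 6, Σs = 81, Σt = 191.2, Σs² = 1115.14, Σt² = 6433.54, Σst = 2602.45
nΣst − ΣsΣt = 15614.7 − 15487.2 = 127.5
nΣs² − (Σs)² = 6690.84 − 6561 = 129.84; nΣt² − (Σt)² = 38601.24 − 36557.44 = 2043.8
r = 127.5 / √(129.84 × 2043.8) = 127.5 / 515.1378 ≈ 0.248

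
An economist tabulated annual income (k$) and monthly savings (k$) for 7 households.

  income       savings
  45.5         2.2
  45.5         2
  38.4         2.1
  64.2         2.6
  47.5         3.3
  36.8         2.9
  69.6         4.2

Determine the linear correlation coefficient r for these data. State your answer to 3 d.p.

n = 7, Σx = 347.5, Σy = 19.3, Σx² = 18191.35, Σy² = 56.95, Σxy = 994.45
nΣxy − ΣxΣy = 6961.15 − 6706.75 = 254.4
nΣx² − (Σx)² = 127339.45 − 120756.25 = 6583.2; nΣy² − (Σy)² = 398.65 − 372.49 = 26.16
r = 254.4 / √(6583.2 × 26.16) = 254.4 / 414.9898 ≈ 0.613

0.613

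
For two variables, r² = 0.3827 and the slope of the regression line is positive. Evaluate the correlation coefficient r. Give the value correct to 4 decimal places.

|r| = √0.3827 = 0.6186
The association is positive, so r = 0.6186.

0.6186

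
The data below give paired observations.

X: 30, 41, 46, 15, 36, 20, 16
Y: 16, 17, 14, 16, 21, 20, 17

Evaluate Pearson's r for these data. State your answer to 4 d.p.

-0.2055

n = 7, ΣX = 204, ΣY = 121, ΣX² = 6874, ΣY² = 2127, ΣXY = 3489
nΣXY − ΣXΣY = 24423 − 24684 = -261
nΣX² − (ΣX)² = 48118 − 41616 = 6502; nΣY² − (ΣY)² = 14889 − 14641 = 248
r = -261 / √(6502 × 248) = -261 / 1269.8409 ≈ -0.2055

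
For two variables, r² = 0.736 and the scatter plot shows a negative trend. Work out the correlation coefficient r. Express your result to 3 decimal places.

-0.858

|r| = √0.736 = 0.858
The association is negative, so r = −0.858.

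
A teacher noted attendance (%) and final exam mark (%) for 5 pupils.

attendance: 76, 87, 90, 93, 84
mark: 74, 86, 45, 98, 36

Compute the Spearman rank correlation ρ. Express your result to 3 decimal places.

0.500

Rank attendance: 1, 3, 4, 5, 2
Rank mark: 3, 4, 2, 5, 1
d = rank(attendance) − rank(mark): -2, -1, 2, 0, 1; Σd² = 10
ρ = 1 − 6Σd² / [n(n²−1)] = 1 − 6×10 / (5×24) = 1 − 60/120 ≈ 0.500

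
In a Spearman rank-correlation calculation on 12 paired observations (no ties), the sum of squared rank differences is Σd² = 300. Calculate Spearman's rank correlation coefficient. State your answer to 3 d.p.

-0.049

ρ = 1 − 6Σd² / [n(n²−1)] = 1 − 6×300 / (12×143)
  = 1 − 1800/1716 = 1 − 1.0490 ≈ -0.049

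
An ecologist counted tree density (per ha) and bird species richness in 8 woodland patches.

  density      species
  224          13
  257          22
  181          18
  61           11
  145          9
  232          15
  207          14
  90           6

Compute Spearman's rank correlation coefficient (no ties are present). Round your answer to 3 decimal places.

Rank density: 6, 8, 4, 1, 3, 7, 5, 2
Rank species: 4, 8, 7, 3, 2, 6, 5, 1
d = rank(density) − rank(species): 2, 0, -3, -2, 1, 1, 0, 1; Σd² = 20
ρ = 1 − 6Σd² / [n(n²−1)] = 1 − 6×20 / (8×63) = 1 − 120/504 ≈ 0.762

0.762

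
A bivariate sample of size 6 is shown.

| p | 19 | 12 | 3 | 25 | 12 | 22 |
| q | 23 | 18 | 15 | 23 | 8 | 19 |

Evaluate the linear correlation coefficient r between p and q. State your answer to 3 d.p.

n = 6, Σp = 93, Σq = 106, Σp² = 1767, Σq² = 2032, Σpq = 1787
nΣpq − ΣpΣq = 10722 − 9858 = 864
nΣp² − (Σp)² = 10602 − 8649 = 1953; nΣq² − (Σq)² = 12192 − 11236 = 956
r = 864 / √(1953 × 956) = 864 / 1366.4070 ≈ 0.632

0.632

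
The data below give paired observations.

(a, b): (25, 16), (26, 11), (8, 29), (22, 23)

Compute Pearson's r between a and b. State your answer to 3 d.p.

-0.890

n = 4, Σa = 81, Σb = 79, Σa² = 1849, Σb² = 1747, Σab = 1424
nΣab − ΣaΣb = 5696 − 6399 = -703
nΣa² − (Σa)² = 7396 − 6561 = 835; nΣb² − (Σb)² = 6988 − 6241 = 747
r = -703 / √(835 × 747) = -703 / 789.7753 ≈ -0.890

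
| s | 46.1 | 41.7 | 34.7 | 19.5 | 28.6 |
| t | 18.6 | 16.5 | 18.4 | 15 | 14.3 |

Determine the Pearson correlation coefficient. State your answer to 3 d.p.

0.736

n = 5, Σs = 170.6, Σt = 82.8, Σs² = 6266.4, Σt² = 1386.26, Σst = 2885.47
nΣst − ΣsΣt = 14427.35 − 14125.68 = 301.67
nΣs² − (Σs)² = 31332 − 29104.36 = 2227.64; nΣt² − (Σt)² = 6931.3 − 6855.84 = 75.46
r = 301.67 / √(2227.64 × 75.46) = 301.67 / 409.9972 ≈ 0.736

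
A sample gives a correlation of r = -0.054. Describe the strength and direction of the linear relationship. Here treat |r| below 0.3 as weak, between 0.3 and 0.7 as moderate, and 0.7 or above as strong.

weak negative

r = -0.054 < 0 so the relationship is negative.
|r| = 0.054, which falls in the weak range.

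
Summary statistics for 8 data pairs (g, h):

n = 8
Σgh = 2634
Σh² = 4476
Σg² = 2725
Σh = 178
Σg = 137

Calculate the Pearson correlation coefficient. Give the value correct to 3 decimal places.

-0.937

r = (nΣgh − ΣgΣh) / √[(nΣg² − (Σg)²)(nΣh² − (Σh)²)]
Numerator: 8×2634 − 137×178 = -3314
Denominator: √[(21800 − 18769)(35808 − 31684)] = √[3031 × 4124] = 3535.5118
r = -3314 / 3535.5118 ≈ -0.937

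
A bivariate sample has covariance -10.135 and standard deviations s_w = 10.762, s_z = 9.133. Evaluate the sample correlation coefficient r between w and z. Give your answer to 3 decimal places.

r = Cov(w,z) / (s_w · s_z) = -10.135 / (10.762 × 9.133)
  = -10.135 / 98.2893 ≈ -0.103

-0.103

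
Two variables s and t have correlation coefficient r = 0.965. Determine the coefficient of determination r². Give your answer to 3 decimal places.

r² = (0.965)² = 0.931

0.931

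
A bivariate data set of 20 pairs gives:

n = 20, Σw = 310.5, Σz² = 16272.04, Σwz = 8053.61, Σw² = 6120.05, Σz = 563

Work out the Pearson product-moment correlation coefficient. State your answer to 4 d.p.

r = (nΣwz − ΣwΣz) / √[(nΣw² − (Σw)²)(nΣz² − (Σz)²)]
Numerator: 20×8053.61 − 310.5×563 = -13739.3
Denominator: √[(122401 − 96410.25)(325440.8 − 316969)] = √[25990.75 × 8471.8] = 14838.7478
r = -13739.3 / 14838.7478 ≈ -0.9259

-0.9259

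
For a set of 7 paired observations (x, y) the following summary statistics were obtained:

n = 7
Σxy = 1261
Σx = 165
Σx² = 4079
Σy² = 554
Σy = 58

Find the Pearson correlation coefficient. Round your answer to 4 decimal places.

r = (nΣxy − ΣxΣy) / √[(nΣx² − (Σx)²)(nΣy² − (Σy)²)]
Numerator: 7×1261 − 165×58 = -743
Denominator: √[(28553 − 27225)(3878 − 3364)] = √[1328 × 514] = 826.1913
r = -743 / 826.1913 ≈ -0.8993

-0.8993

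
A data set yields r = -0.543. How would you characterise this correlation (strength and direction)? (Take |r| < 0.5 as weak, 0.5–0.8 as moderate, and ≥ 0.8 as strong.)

r = -0.543 < 0 so the relationship is negative.
|r| = 0.543, which falls in the moderate range.

moderate negative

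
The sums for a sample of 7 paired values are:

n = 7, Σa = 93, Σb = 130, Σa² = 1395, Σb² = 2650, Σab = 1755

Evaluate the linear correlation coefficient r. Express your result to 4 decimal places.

0.1437

r = (nΣab − ΣaΣb) / √[(nΣa² − (Σa)²)(nΣb² − (Σb)²)]
Numerator: 7×1755 − 93×130 = 195
Denominator: √[(9765 − 8649)(18550 − 16900)] = √[1116 × 1650] = 1356.9819
r = 195 / 1356.9819 ≈ 0.1437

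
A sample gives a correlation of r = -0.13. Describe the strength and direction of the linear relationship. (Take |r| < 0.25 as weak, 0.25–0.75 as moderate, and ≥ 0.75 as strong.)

weak negative

r = -0.13 < 0 so the relationship is negative.
|r| = 0.13, which falls in the weak range.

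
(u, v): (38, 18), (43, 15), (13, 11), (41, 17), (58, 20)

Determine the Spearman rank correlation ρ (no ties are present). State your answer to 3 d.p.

0.600

Rank u: 2, 4, 1, 3, 5
Rank v: 4, 2, 1, 3, 5
d = rank(u) − rank(v): -2, 2, 0, 0, 0; Σd² = 8
ρ = 1 − 6Σd² / [n(n²−1)] = 1 − 6×8 / (5×24) = 1 − 48/120 ≈ 0.600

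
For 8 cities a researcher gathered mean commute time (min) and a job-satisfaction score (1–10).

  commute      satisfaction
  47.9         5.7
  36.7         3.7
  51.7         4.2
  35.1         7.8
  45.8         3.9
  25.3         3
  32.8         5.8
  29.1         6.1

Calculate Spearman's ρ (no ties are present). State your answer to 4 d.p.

Rank commute: 7, 5, 8, 4, 6, 1, 3, 2
Rank satisfaction: 5, 2, 4, 8, 3, 1, 6, 7
d = rank(commute) − rank(satisfaction): 2, 3, 4, -4, 3, 0, -3, -5; Σd² = 88
ρ = 1 − 6Σd² / [n(n²−1)] = 1 − 6×88 / (8×63) = 1 − 528/504 ≈ -0.0476

-0.0476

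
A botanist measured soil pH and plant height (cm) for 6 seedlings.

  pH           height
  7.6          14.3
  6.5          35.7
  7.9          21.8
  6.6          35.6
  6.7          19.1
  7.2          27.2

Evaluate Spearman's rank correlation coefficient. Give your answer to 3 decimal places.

Rank pH: 5, 1, 6, 2, 3, 4
Rank height: 1, 6, 3, 5, 2, 4
d = rank(pH) − rank(height): 4, -5, 3, -3, 1, 0; Σd² = 60
ρ = 1 − 6Σd² / [n(n²−1)] = 1 − 6×60 / (6×35) = 1 − 360/210 ≈ -0.714

-0.714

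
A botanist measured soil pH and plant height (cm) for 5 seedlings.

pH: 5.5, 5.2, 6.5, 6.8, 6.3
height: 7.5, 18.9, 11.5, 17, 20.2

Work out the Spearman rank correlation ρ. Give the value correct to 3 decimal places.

Rank pH: 2, 1, 4, 5, 3
Rank height: 1, 4, 2, 3, 5
d = rank(pH) − rank(height): 1, -3, 2, 2, -2; Σd² = 22
ρ = 1 − 6Σd² / [n(n²−1)] = 1 − 6×22 / (5×24) = 1 − 132/120 ≈ -0.100

-0.100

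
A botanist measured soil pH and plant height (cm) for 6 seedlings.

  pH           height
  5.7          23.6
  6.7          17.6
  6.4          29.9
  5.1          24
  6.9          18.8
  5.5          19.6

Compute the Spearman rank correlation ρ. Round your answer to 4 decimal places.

Rank pH: 3, 5, 4, 1, 6, 2
Rank height: 4, 1, 6, 5, 2, 3
d = rank(pH) − rank(height): -1, 4, -2, -4, 4, -1; Σd² = 54
ρ = 1 − 6Σd² / [n(n²−1)] = 1 − 6×54 / (6×35) = 1 − 324/210 ≈ -0.5429

-0.5429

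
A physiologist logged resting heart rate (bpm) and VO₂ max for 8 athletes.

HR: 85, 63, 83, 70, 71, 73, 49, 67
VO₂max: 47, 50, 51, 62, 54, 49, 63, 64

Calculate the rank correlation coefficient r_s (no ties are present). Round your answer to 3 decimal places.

-0.667

Rank HR: 8, 2, 7, 4, 5, 6, 1, 3
Rank VO₂max: 1, 3, 4, 6, 5, 2, 7, 8
d = rank(HR) − rank(VO₂max): 7, -1, 3, -2, 0, 4, -6, -5; Σd² = 140
ρ = 1 − 6Σd² / [n(n²−1)] = 1 − 6×140 / (8×63) = 1 − 840/504 ≈ -0.667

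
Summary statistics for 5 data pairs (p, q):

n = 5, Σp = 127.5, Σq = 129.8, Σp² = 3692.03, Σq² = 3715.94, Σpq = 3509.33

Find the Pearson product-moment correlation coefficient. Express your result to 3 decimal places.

0.510

r = (nΣpq − ΣpΣq) / √[(nΣp² − (Σp)²)(nΣq² − (Σq)²)]
Numerator: 5×3509.33 − 127.5×129.8 = 997.15
Denominator: √[(18460.15 − 16256.25)(18579.7 − 16848.04)] = √[2203.9 × 1731.66] = 1953.5623
r = 997.15 / 1953.5623 ≈ 0.510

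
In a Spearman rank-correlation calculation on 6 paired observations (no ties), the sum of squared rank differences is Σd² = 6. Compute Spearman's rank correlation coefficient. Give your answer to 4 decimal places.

ρ = 1 − 6Σd² / [n(n²−1)] = 1 − 6×6 / (6×35)
  = 1 − 36/210 = 1 − 0.17143 ≈ 0.8286

0.8286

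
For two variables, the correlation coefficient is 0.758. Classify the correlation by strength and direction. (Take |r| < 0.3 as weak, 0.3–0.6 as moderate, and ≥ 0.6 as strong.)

strong positive

r = 0.758 > 0 so the relationship is positive.
|r| = 0.758, which falls in the strong range.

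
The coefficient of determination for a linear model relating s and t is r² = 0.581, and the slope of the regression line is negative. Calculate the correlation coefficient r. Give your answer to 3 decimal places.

-0.762

|r| = √0.581 = 0.762
The association is negative, so r = −0.762.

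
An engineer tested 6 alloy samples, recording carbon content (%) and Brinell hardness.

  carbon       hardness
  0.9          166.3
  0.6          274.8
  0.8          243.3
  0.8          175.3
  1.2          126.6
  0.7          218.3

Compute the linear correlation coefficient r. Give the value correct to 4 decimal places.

n = 6, Σx = 5, Σy = 1204.6, Σx² = 4.38, Σy² = 256778.16, Σxy = 954.16
nΣxy − ΣxΣy = 5724.96 − 6023 = -298.04
nΣx² − (Σx)² = 26.28 − 25 = 1.28; nΣy² − (Σy)² = 1540668.96 − 1451061.16 = 89607.8
r = -298.04 / √(1.28 × 89607.8) = -298.04 / 338.6709 ≈ -0.8800

-0.8800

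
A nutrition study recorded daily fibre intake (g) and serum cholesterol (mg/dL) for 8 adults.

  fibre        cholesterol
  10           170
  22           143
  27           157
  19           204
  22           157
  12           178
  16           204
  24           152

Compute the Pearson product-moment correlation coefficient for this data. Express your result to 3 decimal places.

-0.491

n = 8, Σx = 152, Σy = 1365, Σx² = 3134, Σy² = 236667, Σxy = 25463
nΣxy − ΣxΣy = 203704 − 207480 = -3776
nΣx² − (Σx)² = 25072 − 23104 = 1968; nΣy² − (Σy)² = 1893336 − 1863225 = 30111
r = -3776 / √(1968 × 30111) = -3776 / 7697.9509 ≈ -0.491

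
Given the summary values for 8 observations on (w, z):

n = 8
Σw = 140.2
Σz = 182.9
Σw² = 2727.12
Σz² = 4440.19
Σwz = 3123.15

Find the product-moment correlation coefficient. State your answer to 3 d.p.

-0.311

r = (nΣwz − ΣwΣz) / √[(nΣw² − (Σw)²)(nΣz² − (Σz)²)]
Numerator: 8×3123.15 − 140.2×182.9 = -657.38
Denominator: √[(21816.96 − 19656.04)(35521.52 − 33452.41)] = √[2160.92 × 2069.11] = 2114.5168
r = -657.38 / 2114.5168 ≈ -0.311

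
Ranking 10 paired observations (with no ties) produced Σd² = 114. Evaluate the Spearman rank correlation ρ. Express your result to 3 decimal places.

ρ = 1 − 6Σd² / [n(n²−1)] = 1 − 6×114 / (10×99)
  = 1 − 684/990 = 1 − 0.6909 ≈ 0.309

0.309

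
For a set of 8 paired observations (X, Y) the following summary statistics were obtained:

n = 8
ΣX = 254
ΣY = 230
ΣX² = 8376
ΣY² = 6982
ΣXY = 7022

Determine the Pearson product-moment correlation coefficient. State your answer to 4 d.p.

-0.8268

r = (nΣXY − ΣXΣY) / √[(nΣX² − (ΣX)²)(nΣY² − (ΣY)²)]
Numerator: 8×7022 − 254×230 = -2244
Denominator: √[(67008 − 64516)(55856 − 52900)] = √[2492 × 2956] = 2714.1024
r = -2244 / 2714.1024 ≈ -0.8268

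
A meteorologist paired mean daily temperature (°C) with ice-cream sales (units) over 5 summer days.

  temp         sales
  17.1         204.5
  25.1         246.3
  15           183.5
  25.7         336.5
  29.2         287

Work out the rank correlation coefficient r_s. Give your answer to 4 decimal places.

Rank temp: 2, 3, 1, 4, 5
Rank sales: 2, 3, 1, 5, 4
d = rank(temp) − rank(sales): 0, 0, 0, -1, 1; Σd² = 2
ρ = 1 − 6Σd² / [n(n²−1)] = 1 − 6×2 / (5×24) = 1 − 12/120 ≈ 0.9000

0.9000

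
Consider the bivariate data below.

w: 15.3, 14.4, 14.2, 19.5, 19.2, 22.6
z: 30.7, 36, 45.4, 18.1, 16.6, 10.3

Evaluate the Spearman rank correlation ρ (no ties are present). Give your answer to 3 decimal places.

-0.943

Rank w: 3, 2, 1, 5, 4, 6
Rank z: 4, 5, 6, 3, 2, 1
d = rank(w) − rank(z): -1, -3, -5, 2, 2, 5; Σd² = 68
ρ = 1 − 6Σd² / [n(n²−1)] = 1 − 6×68 / (6×35) = 1 − 408/210 ≈ -0.943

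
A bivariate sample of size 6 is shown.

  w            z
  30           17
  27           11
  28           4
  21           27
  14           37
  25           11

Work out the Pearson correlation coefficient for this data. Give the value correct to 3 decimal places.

-0.865

n = 6, Σw = 145, Σz = 107, Σw² = 3675, Σz² = 2645, Σwz = 2279
nΣwz − ΣwΣz = 13674 − 15515 = -1841
nΣw² − (Σw)² = 22050 − 21025 = 1025; nΣz² − (Σz)² = 15870 − 11449 = 4421
r = -1841 / √(1025 × 4421) = -1841 / 2128.7379 ≈ -0.865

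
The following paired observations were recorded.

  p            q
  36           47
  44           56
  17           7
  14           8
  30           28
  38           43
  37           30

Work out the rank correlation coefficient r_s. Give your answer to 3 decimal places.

0.857

Rank p: 4, 7, 2, 1, 3, 6, 5
Rank q: 6, 7, 1, 2, 3, 5, 4
d = rank(p) − rank(q): -2, 0, 1, -1, 0, 1, 1; Σd² = 8
ρ = 1 − 6Σd² / [n(n²−1)] = 1 − 6×8 / (7×48) = 1 − 48/336 ≈ 0.857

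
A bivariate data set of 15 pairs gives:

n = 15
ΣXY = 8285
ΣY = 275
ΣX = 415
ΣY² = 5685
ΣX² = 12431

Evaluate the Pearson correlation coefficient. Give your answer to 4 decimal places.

r = (nΣXY − ΣXΣY) / √[(nΣX² − (ΣX)²)(nΣY² − (ΣY)²)]
Numerator: 15×8285 − 415×275 = 10150
Denominator: √[(186465 − 172225)(85275 − 75625)] = √[14240 × 9650] = 11722.4571
r = 10150 / 11722.4571 ≈ 0.8659

0.8659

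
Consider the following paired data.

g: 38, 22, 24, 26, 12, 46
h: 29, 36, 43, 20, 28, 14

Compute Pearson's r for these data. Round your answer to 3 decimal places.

n = 6, Σg = 168, Σh = 170, Σg² = 5440, Σh² = 5366, Σgh = 4426
nΣgh − ΣgΣh = 26556 − 28560 = -2004
nΣg² − (Σg)² = 32640 − 28224 = 4416; nΣh² − (Σh)² = 32196 − 28900 = 3296
r = -2004 / √(4416 × 3296) = -2004 / 3815.1194 ≈ -0.525

-0.525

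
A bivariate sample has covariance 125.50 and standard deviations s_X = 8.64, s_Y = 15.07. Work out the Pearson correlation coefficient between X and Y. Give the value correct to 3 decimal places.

0.964

r = Cov(X,Y) / (s_X · s_Y) = 125.50 / (8.64 × 15.07)
  = 125.50 / 130.2048 ≈ 0.964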